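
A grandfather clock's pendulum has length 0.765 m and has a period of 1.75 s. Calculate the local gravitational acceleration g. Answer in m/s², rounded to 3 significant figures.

From T = 2π√(L/g), g = 4π²L/T² = 4π² × 0.765/1.750² = 9.86 m/s².

9.86 m/s²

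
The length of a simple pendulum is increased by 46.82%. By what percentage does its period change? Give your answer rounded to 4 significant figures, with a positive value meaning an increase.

T ∝ √L, so T'/T = √(1.4682) = 1.2117.
Percentage change in T = (1.2117 − 1) × 100% = 21.17%.

21.17%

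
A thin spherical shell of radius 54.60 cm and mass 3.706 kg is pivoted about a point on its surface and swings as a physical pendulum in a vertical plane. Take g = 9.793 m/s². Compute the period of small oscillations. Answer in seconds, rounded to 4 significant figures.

1.915 s

I_cm = (2/3)mr² = 0.73655 kg·m². The pivot is at distance d = 0.5460 m from the centre of mass.
By the parallel-axis theorem, I = I_cm + md² = 0.73655 + 1.1048 = 1.8414 kg·m².
T = 2π√(I/(mgd)) = 2π√(1.8414/(3.706 × 9.793 × 0.5460)) = 1.915 s.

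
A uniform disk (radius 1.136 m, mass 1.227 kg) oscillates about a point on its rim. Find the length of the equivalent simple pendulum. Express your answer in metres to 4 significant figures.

The equivalent simple-pendulum length is L_eq = I/(md), where I is about the pivot and d = 1.1360 m.
I_cm = ½mR² = 0.79172 kg·m², so I = I_cm + md² = 0.79172 + 1.5834 = 2.3752 kg·m².
L_eq = 2.3752/(1.227 × 1.1360) = 1.704 m.

1.704 m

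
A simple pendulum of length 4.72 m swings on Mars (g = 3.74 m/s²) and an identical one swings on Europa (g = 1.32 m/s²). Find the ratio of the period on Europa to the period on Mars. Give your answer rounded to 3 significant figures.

1.68

T ∝ 1/√g, so T₂/T₁ = √(g₁/g₂) = √(3.74/1.32) = 1.68.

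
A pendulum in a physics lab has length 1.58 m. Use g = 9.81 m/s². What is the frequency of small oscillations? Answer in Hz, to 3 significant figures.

0.397 Hz

T = 2π√(L/g) = 2π√(1.58/9.81) = 2.522 s, so f = 1/T = 0.397 Hz.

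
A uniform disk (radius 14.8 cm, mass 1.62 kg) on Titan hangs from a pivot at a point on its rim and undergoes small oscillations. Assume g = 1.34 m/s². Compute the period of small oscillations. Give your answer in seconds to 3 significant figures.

I_cm = ½mr² = 0.01774 kg·m². The pivot is at distance d = 0.148 m from the centre of mass.
By the parallel-axis theorem, I = I_cm + md² = 0.01774 + 0.03548 = 0.05323 kg·m².
T = 2π√(I/(mgd)) = 2π√(0.05323/(1.62 × 1.34 × 0.148)) = 2.56 s.

2.56 s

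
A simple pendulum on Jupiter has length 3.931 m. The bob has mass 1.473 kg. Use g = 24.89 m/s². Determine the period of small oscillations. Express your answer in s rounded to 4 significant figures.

2.497 s

T = 2π√(L/g) = 2π√(3.931/24.89) = 2π × 0.39741 = 2.497 s.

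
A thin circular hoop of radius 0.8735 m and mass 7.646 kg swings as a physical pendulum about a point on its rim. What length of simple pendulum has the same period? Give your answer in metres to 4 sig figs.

The equivalent simple-pendulum length is L_eq = I/(md), where I is about the pivot and d = 0.87350 m.
I_cm = mR² = 5.8339 kg·m², so I = I_cm + md² = 5.8339 + 5.8339 = 11.668 kg·m².
L_eq = 11.668/(7.646 × 0.87350) = 1.747 m.

1.747 m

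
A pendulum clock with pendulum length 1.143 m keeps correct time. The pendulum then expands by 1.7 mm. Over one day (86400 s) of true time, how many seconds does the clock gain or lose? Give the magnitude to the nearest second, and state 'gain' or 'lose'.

T ∝ √L, so T'/T = √(1.14470/1.143) = 1.00074.
In 86400 s of true time the clock registers 86400/1.00074 = 86335.8 s, so it loses 64 s.

lose 64 s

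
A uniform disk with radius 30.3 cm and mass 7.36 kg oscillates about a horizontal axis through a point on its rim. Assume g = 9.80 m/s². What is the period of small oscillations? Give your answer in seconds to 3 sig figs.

1.35 s

I_cm = ½mr² = 0.3379 kg·m². The pivot is at distance d = 0.303 m from the centre of mass.
By the parallel-axis theorem, I = I_cm + md² = 0.3379 + 0.6757 = 1.014 kg·m².
T = 2π√(I/(mgd)) = 2π√(1.014/(7.36 × 9.80 × 0.303)) = 1.35 s.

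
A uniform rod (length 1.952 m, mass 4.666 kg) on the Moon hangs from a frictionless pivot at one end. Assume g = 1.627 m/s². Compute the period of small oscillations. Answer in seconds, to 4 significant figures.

5.619 s

For a physical pendulum T = 2π√(I/(mgd)), with d = 0.97600 m from pivot to centre of mass.
I_cm = mL²/12 = 4.666 × 1.952²/12 = 1.4816 kg·m²; I = I_cm + md² = 1.4816 + 4.666 × 0.97600² = 5.9263 kg·m².
T = 2π√(5.9263/(4.666 × 1.627 × 0.97600)) = 5.619 s.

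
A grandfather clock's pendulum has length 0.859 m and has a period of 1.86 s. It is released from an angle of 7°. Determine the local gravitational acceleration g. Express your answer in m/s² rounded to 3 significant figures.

9.80 m/s²

From T = 2π√(L/g), g = 4π²L/T² = 4π² × 0.859/1.860² = 9.80 m/s².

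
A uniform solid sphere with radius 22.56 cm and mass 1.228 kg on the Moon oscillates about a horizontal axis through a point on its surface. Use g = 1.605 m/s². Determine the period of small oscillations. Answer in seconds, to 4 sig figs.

I_cm = (2/5)mr² = 0.025000 kg·m². The pivot is at distance d = 0.2256 m from the centre of mass.
By the parallel-axis theorem, I = I_cm + md² = 0.025000 + 0.062500 = 0.087499 kg·m².
T = 2π√(I/(mgd)) = 2π√(0.087499/(1.228 × 1.605 × 0.2256)) = 2.787 s.

2.787 s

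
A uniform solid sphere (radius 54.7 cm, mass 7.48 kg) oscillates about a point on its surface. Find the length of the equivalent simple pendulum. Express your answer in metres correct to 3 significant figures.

The equivalent simple-pendulum length is L_eq = I/(md), where I is about the pivot and d = 0.5470 m.
I_cm = (2/5)mR² = 0.8952 kg·m², so I = I_cm + md² = 0.8952 + 2.238 = 3.133 kg·m².
L_eq = 3.133/(7.48 × 0.5470) = 0.766 m.

0.766 m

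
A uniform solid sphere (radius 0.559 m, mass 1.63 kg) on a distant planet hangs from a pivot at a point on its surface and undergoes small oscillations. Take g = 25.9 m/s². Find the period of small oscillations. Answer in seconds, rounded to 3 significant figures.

I_cm = (2/5)mr² = 0.2037 kg·m². The pivot is at distance d = 0.559 m from the centre of mass.
By the parallel-axis theorem, I = I_cm + md² = 0.2037 + 0.5093 = 0.7131 kg·m².
T = 2π√(I/(mgd)) = 2π√(0.7131/(1.63 × 25.9 × 0.559)) = 1.09 s.

1.09 s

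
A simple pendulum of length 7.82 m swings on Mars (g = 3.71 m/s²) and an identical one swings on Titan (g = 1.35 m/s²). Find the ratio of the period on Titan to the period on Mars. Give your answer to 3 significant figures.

1.66

T ∝ 1/√g, so T₂/T₁ = √(g₁/g₂) = √(3.71/1.35) = 1.66.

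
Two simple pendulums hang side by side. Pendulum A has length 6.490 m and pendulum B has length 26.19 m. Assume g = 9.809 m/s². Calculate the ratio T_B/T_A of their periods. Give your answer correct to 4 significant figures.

2.009

T ∝ √L, so T_B/T_A = √(L_B/L_A) = √(26.19/6.490) = 2.009.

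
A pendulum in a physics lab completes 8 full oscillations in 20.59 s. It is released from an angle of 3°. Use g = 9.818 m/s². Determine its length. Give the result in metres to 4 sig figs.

1.647 m

T = 20.59/8 = 2.5737 s.
From T = 2π√(L/g), L = gT²/(4π²) = 9.818 × 2.5737²/(4π²) = 1.647 m.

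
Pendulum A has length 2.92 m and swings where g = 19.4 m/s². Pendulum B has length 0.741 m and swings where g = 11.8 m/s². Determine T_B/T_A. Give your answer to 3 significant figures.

T = 2π√(L/g), so T_B/T_A = √((L_B/g_B)/(L_A/g_A)) = √((0.741/11.8)/(2.92/19.4)) = 0.646.

0.646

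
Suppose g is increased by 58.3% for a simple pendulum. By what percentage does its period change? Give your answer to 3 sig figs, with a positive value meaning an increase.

-20.5%

T ∝ 1/√g, so T'/T = 1/√(1.583) = 0.7948.
Percentage change in T = (0.7948 − 1) × 100% = -20.5%.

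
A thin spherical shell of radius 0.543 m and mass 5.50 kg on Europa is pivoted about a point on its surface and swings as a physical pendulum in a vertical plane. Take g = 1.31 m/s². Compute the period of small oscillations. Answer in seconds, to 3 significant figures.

I_cm = (2/3)mr² = 1.081 kg·m². The pivot is at distance d = 0.543 m from the centre of mass.
By the parallel-axis theorem, I = I_cm + md² = 1.081 + 1.622 = 2.703 kg·m².
T = 2π√(I/(mgd)) = 2π√(2.703/(5.50 × 1.31 × 0.543)) = 5.22 s.

5.22 s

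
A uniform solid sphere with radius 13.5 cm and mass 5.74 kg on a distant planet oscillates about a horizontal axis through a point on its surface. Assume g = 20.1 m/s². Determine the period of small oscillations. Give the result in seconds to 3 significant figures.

I_cm = (2/5)mr² = 0.04184 kg·m². The pivot is at distance d = 0.135 m from the centre of mass.
By the parallel-axis theorem, I = I_cm + md² = 0.04184 + 0.1046 = 0.1465 kg·m².
T = 2π√(I/(mgd)) = 2π√(0.1465/(5.74 × 20.1 × 0.135)) = 0.609 s.

0.609 s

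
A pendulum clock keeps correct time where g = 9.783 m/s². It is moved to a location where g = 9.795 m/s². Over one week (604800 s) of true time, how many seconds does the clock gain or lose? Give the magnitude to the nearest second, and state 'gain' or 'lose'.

gain 371 s

The clock's period scales as T ∝ 1/√g, so T'/T = √(9.783/9.795) = 0.999387.
In 604800 s of true time the clock registers 604800/0.999387 = 605170.8 s, so it gains 371 s.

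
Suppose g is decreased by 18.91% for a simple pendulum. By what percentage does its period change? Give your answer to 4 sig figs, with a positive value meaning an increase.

11.05%

T ∝ 1/√g, so T'/T = 1/√(0.81090) = 1.1105.
Percentage change in T = (1.1105 − 1) × 100% = 11.05%.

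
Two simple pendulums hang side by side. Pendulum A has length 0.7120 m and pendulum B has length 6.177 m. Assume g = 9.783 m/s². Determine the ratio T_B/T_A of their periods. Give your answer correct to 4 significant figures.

T ∝ √L, so T_B/T_A = √(L_B/L_A) = √(6.177/0.7120) = 2.945.

2.945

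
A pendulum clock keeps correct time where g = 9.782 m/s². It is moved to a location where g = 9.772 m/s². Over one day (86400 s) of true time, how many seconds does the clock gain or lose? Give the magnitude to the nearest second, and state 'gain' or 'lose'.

lose 44 s

The clock's period scales as T ∝ 1/√g, so T'/T = √(9.782/9.772) = 1.00051.
In 86400 s of true time the clock registers 86400/1.00051 = 86355.8 s, so it loses 44 s.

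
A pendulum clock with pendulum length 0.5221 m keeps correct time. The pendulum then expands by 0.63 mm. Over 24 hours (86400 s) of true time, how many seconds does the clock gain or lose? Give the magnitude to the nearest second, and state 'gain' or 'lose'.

lose 52 s

T ∝ √L, so T'/T = √(0.52273/0.5221) = 1.00060.
In 86400 s of true time the clock registers 86400/1.00060 = 86347.9 s, so it loses 52 s.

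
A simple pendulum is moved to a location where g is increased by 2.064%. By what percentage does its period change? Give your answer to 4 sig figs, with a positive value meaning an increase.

-1.016%

T ∝ 1/√g, so T'/T = 1/√(1.0206) = 0.98984.
Percentage change in T = (0.98984 − 1) × 100% = -1.016%.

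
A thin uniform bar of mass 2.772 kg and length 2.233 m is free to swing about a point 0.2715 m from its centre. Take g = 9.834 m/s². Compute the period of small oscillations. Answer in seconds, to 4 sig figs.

2.690 s

For a physical pendulum T = 2π√(I/(mgd)), with d = 0.27150 m from pivot to centre of mass.
I_cm = mL²/12 = 2.772 × 2.233²/12 = 1.1518 kg·m²; I = I_cm + md² = 1.1518 + 2.772 × 0.27150² = 1.3562 kg·m².
T = 2π√(1.3562/(2.772 × 9.834 × 0.27150)) = 2.690 s.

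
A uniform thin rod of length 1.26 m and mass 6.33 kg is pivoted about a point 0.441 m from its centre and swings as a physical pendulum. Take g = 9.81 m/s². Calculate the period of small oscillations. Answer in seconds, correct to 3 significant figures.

1.73 s

For a physical pendulum T = 2π√(I/(mgd)), with d = 0.4410 m from pivot to centre of mass.
I_cm = mL²/12 = 6.33 × 1.26²/12 = 0.8375 kg·m²; I = I_cm + md² = 0.8375 + 6.33 × 0.4410² = 2.069 kg·m².
T = 2π√(2.069/(6.33 × 9.81 × 0.4410)) = 1.73 s.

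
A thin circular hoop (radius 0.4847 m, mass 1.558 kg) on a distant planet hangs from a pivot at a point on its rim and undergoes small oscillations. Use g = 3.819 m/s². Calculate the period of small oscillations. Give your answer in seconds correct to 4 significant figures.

I_cm = mr² = 0.36603 kg·m². The pivot is at distance d = 0.4847 m from the centre of mass.
By the parallel-axis theorem, I = I_cm + md² = 0.36603 + 0.36603 = 0.73205 kg·m².
T = 2π√(I/(mgd)) = 2π√(0.73205/(1.558 × 3.819 × 0.4847)) = 3.166 s.

3.166 s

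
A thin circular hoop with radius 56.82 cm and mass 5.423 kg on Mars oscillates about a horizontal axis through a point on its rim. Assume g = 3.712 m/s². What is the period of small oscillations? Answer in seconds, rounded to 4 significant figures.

3.476 s

I_cm = mr² = 1.7508 kg·m². The pivot is at distance d = 0.5682 m from the centre of mass.
By the parallel-axis theorem, I = I_cm + md² = 1.7508 + 1.7508 = 3.5016 kg·m².
T = 2π√(I/(mgd)) = 2π√(3.5016/(5.423 × 3.712 × 0.5682)) = 3.476 s.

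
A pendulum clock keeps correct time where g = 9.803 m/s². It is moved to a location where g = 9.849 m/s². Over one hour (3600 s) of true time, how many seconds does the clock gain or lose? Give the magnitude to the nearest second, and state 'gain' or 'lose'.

gain 8 s

The clock's period scales as T ∝ 1/√g, so T'/T = √(9.803/9.849) = 0.997662.
In 3600 s of true time the clock registers 3600/0.997662 = 3608.4 s, so it gains 8 s.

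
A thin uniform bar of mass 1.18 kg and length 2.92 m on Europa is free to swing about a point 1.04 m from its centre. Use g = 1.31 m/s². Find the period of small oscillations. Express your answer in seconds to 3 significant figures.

For a physical pendulum T = 2π√(I/(mgd)), with d = 1.040 m from pivot to centre of mass.
I_cm = mL²/12 = 1.18 × 2.92²/12 = 0.8384 kg·m²; I = I_cm + md² = 0.8384 + 1.18 × 1.040² = 2.115 kg·m².
T = 2π√(2.115/(1.18 × 1.31 × 1.040)) = 7.21 s.

7.21 s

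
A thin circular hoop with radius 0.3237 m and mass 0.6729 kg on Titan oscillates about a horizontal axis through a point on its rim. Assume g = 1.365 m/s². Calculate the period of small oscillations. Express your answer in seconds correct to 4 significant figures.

4.327 s

I_cm = mr² = 0.070508 kg·m². The pivot is at distance d = 0.3237 m from the centre of mass.
By the parallel-axis theorem, I = I_cm + md² = 0.070508 + 0.070508 = 0.14102 kg·m².
T = 2π√(I/(mgd)) = 2π√(0.14102/(0.6729 × 1.365 × 0.3237)) = 4.327 s.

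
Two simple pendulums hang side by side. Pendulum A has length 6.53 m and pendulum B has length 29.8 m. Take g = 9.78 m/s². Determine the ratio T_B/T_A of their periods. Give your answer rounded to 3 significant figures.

T ∝ √L, so T_B/T_A = √(L_B/L_A) = √(29.8/6.53) = 2.14.

2.14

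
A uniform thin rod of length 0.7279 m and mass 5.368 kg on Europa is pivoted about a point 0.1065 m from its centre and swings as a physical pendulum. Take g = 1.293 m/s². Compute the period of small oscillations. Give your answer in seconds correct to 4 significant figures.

3.989 s

For a physical pendulum T = 2π√(I/(mgd)), with d = 0.10650 m from pivot to centre of mass.
I_cm = mL²/12 = 5.368 × 0.7279²/12 = 0.23701 kg·m²; I = I_cm + md² = 0.23701 + 5.368 × 0.10650² = 0.29790 kg·m².
T = 2π√(0.29790/(5.368 × 1.293 × 0.10650)) = 3.989 s.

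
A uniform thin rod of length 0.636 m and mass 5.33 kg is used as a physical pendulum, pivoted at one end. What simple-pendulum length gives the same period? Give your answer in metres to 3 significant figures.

0.424 m

The equivalent simple-pendulum length is L_eq = I/(md), where I is about the pivot and d = 0.3180 m.
I_cm = (1/12)mL² = 0.1797 kg·m², so I = I_cm + md² = 0.1797 + 0.5390 = 0.7187 kg·m².
L_eq = 0.7187/(5.33 × 0.3180) = 0.424 m.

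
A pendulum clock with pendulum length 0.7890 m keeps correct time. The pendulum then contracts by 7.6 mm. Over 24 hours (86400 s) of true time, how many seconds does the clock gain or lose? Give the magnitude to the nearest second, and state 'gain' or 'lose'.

T ∝ √L, so T'/T = √(0.78140/0.7890) = 0.995172.
In 86400 s of true time the clock registers 86400/0.995172 = 86819.2 s, so it gains 419 s.

gain 419 s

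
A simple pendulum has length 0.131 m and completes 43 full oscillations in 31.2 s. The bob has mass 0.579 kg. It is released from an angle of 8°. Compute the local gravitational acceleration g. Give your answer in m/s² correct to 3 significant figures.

9.82 m/s²

T = 31.2/43 = 0.7256 s.
From T = 2π√(L/g), g = 4π²L/T² = 4π² × 0.131/0.7256² = 9.82 m/s².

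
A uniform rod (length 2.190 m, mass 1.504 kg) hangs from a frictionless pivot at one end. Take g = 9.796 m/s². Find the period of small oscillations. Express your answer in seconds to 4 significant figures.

For a physical pendulum T = 2π√(I/(mgd)), with d = 1.0950 m from pivot to centre of mass.
I_cm = mL²/12 = 1.504 × 2.190²/12 = 0.60111 kg·m²; I = I_cm + md² = 0.60111 + 1.504 × 1.0950² = 2.4044 kg·m².
T = 2π√(2.4044/(1.504 × 9.796 × 1.0950)) = 2.426 s.

2.426 s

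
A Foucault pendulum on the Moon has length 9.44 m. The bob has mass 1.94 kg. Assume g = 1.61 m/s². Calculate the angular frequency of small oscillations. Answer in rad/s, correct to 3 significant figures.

0.413 rad/s

ω = √(g/L) = √(1.61/9.44) = 0.413 rad/s.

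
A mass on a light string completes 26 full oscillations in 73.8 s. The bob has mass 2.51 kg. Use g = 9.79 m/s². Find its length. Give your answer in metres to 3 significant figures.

T = 73.8/26 = 2.838 s.
From T = 2π√(L/g), L = gT²/(4π²) = 9.79 × 2.838²/(4π²) = 2.00 m.

2.00 m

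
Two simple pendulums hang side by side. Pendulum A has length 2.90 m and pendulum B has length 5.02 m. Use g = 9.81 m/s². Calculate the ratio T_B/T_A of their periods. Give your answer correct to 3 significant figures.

1.32

T ∝ √L, so T_B/T_A = √(L_B/L_A) = √(5.02/2.90) = 1.32.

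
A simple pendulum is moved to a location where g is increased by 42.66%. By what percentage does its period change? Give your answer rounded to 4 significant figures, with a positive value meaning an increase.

-16.28%

T ∝ 1/√g, so T'/T = 1/√(1.4266) = 0.83724.
Percentage change in T = (0.83724 − 1) × 100% = -16.28%.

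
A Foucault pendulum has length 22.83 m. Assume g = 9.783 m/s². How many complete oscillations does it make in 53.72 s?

T = 2π√(L/g) = 2π√(22.83/9.783) = 9.5984 s.
Number of complete oscillations = ⌊53.72/9.5984⌋ = ⌊5.5968⌋ = 5.

5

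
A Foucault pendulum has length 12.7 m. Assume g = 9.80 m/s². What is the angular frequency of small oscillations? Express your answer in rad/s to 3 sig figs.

0.878 rad/s

ω = √(g/L) = √(9.80/12.7) = 0.878 rad/s.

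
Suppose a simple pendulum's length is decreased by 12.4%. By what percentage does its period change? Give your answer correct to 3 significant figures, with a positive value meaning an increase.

-6.41%

T ∝ √L, so T'/T = √(0.8760) = 0.9359.
Percentage change in T = (0.9359 − 1) × 100% = -6.41%.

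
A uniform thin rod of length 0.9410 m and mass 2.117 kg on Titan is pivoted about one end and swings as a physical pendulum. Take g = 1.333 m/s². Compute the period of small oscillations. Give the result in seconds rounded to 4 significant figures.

4.310 s

For a physical pendulum T = 2π√(I/(mgd)), with d = 0.47050 m from pivot to centre of mass.
I_cm = mL²/12 = 2.117 × 0.9410²/12 = 0.15621 kg·m²; I = I_cm + md² = 0.15621 + 2.117 × 0.47050² = 0.62485 kg·m².
T = 2π√(0.62485/(2.117 × 1.333 × 0.47050)) = 4.310 s.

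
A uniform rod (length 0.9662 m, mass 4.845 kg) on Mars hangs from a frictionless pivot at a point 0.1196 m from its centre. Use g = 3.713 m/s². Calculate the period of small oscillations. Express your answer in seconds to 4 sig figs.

2.861 s

For a physical pendulum T = 2π√(I/(mgd)), with d = 0.11960 m from pivot to centre of mass.
I_cm = mL²/12 = 4.845 × 0.9662²/12 = 0.37692 kg·m²; I = I_cm + md² = 0.37692 + 4.845 × 0.11960² = 0.44622 kg·m².
T = 2π√(0.44622/(4.845 × 3.713 × 0.11960)) = 2.861 s.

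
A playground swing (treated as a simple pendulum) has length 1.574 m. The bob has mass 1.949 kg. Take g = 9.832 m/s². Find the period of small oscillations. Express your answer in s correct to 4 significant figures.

2.514 s

T = 2π√(L/g) = 2π√(1.574/9.832) = 2π × 0.40011 = 2.514 s.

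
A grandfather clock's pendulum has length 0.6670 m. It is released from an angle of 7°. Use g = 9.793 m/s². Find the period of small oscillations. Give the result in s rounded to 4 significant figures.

T = 2π√(L/g) = 2π√(0.6670/9.793) = 2π × 0.26098 = 1.640 s.

1.640 s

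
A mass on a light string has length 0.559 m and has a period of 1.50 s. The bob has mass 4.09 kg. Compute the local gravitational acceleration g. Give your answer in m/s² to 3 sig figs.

From T = 2π√(L/g), g = 4π²L/T² = 4π² × 0.559/1.500² = 9.81 m/s².

9.81 m/s²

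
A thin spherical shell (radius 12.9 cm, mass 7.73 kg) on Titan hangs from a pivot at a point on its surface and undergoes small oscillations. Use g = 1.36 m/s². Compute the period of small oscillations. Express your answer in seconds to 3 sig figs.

2.50 s

I_cm = (2/3)mr² = 0.08576 kg·m². The pivot is at distance d = 0.129 m from the centre of mass.
By the parallel-axis theorem, I = I_cm + md² = 0.08576 + 0.1286 = 0.2144 kg·m².
T = 2π√(I/(mgd)) = 2π√(0.2144/(7.73 × 1.36 × 0.129)) = 2.50 s.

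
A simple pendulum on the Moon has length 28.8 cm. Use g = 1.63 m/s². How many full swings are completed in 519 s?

T = 2π√(L/g) = 2π√(0.288/1.63) = 2.641 s.
Number of complete oscillations = ⌊519/2.641⌋ = ⌊196.5⌋ = 196.

196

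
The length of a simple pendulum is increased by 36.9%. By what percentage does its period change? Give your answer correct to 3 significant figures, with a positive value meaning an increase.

T ∝ √L, so T'/T = √(1.369) = 1.170.
Percentage change in T = (1.170 − 1) × 100% = 17.0%.

17.0%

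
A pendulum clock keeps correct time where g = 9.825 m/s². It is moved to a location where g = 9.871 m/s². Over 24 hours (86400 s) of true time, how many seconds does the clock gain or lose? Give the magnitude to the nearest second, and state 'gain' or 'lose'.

The clock's period scales as T ∝ 1/√g, so T'/T = √(9.825/9.871) = 0.997667.
In 86400 s of true time the clock registers 86400/0.997667 = 86602.0 s, so it gains 202 s.

gain 202 s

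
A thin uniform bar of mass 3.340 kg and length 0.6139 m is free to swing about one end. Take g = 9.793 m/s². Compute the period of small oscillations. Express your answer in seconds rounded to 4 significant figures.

For a physical pendulum T = 2π√(I/(mgd)), with d = 0.30695 m from pivot to centre of mass.
I_cm = mL²/12 = 3.340 × 0.6139²/12 = 0.10490 kg·m²; I = I_cm + md² = 0.10490 + 3.340 × 0.30695² = 0.41959 kg·m².
T = 2π√(0.41959/(3.340 × 9.793 × 0.30695)) = 1.284 s.

1.284 s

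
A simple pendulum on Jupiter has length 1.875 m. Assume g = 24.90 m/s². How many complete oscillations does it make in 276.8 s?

T = 2π√(L/g) = 2π√(1.875/24.90) = 1.7242 s.
Number of complete oscillations = ⌊276.8/1.7242⌋ = ⌊160.54⌋ = 160.

160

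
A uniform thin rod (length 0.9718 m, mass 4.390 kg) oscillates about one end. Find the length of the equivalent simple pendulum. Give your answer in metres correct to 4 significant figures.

The equivalent simple-pendulum length is L_eq = I/(md), where I is about the pivot and d = 0.48590 m.
I_cm = (1/12)mL² = 0.34549 kg·m², so I = I_cm + md² = 0.34549 + 1.0365 = 1.3820 kg·m².
L_eq = 1.3820/(4.390 × 0.48590) = 0.6479 m.

0.6479 m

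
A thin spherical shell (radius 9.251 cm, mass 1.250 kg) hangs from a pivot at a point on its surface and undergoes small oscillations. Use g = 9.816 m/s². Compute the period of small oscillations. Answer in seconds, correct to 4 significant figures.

0.7875 s

I_cm = (2/3)mr² = 0.0071318 kg·m². The pivot is at distance d = 0.09251 m from the centre of mass.
By the parallel-axis theorem, I = I_cm + md² = 0.0071318 + 0.010698 = 0.017829 kg·m².
T = 2π√(I/(mgd)) = 2π√(0.017829/(1.250 × 9.816 × 0.09251)) = 0.7875 s.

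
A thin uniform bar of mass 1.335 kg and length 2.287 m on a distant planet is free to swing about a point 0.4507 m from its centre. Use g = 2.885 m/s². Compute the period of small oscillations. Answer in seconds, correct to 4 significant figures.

For a physical pendulum T = 2π√(I/(mgd)), with d = 0.45070 m from pivot to centre of mass.
I_cm = mL²/12 = 1.335 × 2.287²/12 = 0.58188 kg·m²; I = I_cm + md² = 0.58188 + 1.335 × 0.45070² = 0.85306 kg·m².
T = 2π√(0.85306/(1.335 × 2.885 × 0.45070)) = 4.405 s.

4.405 s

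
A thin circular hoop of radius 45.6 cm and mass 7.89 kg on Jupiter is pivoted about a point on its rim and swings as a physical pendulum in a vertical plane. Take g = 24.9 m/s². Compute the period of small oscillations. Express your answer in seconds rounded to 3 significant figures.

1.20 s

I_cm = mr² = 1.641 kg·m². The pivot is at distance d = 0.456 m from the centre of mass.
By the parallel-axis theorem, I = I_cm + md² = 1.641 + 1.641 = 3.281 kg·m².
T = 2π√(I/(mgd)) = 2π√(3.281/(7.89 × 24.9 × 0.456)) = 1.20 s.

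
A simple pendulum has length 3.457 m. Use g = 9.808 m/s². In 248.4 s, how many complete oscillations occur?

66

T = 2π√(L/g) = 2π√(3.457/9.808) = 3.7303 s.
Number of complete oscillations = ⌊248.4/3.7303⌋ = ⌊66.590⌋ = 66.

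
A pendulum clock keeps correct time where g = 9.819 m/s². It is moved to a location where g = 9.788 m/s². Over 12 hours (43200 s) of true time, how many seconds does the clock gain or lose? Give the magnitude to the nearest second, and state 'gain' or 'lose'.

lose 68 s

The clock's period scales as T ∝ 1/√g, so T'/T = √(9.819/9.788) = 1.00158.
In 43200 s of true time the clock registers 43200/1.00158 = 43131.8 s, so it loses 68 s.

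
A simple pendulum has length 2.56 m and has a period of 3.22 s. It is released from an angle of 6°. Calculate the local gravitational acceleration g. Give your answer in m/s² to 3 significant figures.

9.75 m/s²

From T = 2π√(L/g), g = 4π²L/T² = 4π² × 2.56/3.220² = 9.75 m/s².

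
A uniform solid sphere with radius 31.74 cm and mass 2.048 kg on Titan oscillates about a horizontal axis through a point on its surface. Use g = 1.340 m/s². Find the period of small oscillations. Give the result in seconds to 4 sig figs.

3.618 s

I_cm = (2/5)mr² = 0.082528 kg·m². The pivot is at distance d = 0.3174 m from the centre of mass.
By the parallel-axis theorem, I = I_cm + md² = 0.082528 + 0.20632 = 0.28885 kg·m².
T = 2π√(I/(mgd)) = 2π√(0.28885/(2.048 × 1.340 × 0.3174)) = 3.618 s.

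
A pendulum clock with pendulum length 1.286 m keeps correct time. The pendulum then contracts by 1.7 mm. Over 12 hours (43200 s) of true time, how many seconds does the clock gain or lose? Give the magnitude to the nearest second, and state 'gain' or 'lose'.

gain 29 s

T ∝ √L, so T'/T = √(1.28430/1.286) = 0.999339.
In 43200 s of true time the clock registers 43200/0.999339 = 43228.6 s, so it gains 29 s.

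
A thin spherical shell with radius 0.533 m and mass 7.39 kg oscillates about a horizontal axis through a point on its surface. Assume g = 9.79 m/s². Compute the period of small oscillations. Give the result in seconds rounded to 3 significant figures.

1.89 s

I_cm = (2/3)mr² = 1.400 kg·m². The pivot is at distance d = 0.533 m from the centre of mass.
By the parallel-axis theorem, I = I_cm + md² = 1.400 + 2.099 = 3.499 kg·m².
T = 2π√(I/(mgd)) = 2π√(3.499/(7.39 × 9.79 × 0.533)) = 1.89 s.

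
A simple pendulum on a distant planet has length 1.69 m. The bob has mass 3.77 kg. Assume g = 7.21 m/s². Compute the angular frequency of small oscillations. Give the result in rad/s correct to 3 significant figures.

ω = √(g/L) = √(7.21/1.69) = 2.07 rad/s.

2.07 rad/s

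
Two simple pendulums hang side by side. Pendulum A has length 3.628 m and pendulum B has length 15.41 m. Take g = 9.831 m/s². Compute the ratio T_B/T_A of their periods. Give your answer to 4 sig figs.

2.061

T ∝ √L, so T_B/T_A = √(L_B/L_A) = √(15.41/3.628) = 2.061.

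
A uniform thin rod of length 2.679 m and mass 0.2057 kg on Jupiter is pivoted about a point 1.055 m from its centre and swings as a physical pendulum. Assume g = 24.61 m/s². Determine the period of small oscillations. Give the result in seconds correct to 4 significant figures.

1.613 s

For a physical pendulum T = 2π√(I/(mgd)), with d = 1.0550 m from pivot to centre of mass.
I_cm = mL²/12 = 0.2057 × 2.679²/12 = 0.12303 kg·m²; I = I_cm + md² = 0.12303 + 0.2057 × 1.0550² = 0.35198 kg·m².
T = 2π√(0.35198/(0.2057 × 24.61 × 1.0550)) = 1.613 s.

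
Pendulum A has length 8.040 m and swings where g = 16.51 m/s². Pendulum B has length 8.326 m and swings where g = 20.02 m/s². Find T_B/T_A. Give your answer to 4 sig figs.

0.9241

T = 2π√(L/g), so T_B/T_A = √((L_B/g_B)/(L_A/g_A)) = √((8.326/20.02)/(8.040/16.51)) = 0.9241.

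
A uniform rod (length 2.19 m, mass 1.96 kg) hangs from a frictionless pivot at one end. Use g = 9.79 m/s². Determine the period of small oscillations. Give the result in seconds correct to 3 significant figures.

For a physical pendulum T = 2π√(I/(mgd)), with d = 1.095 m from pivot to centre of mass.
I_cm = mL²/12 = 1.96 × 2.19²/12 = 0.7834 kg·m²; I = I_cm + md² = 0.7834 + 1.96 × 1.095² = 3.133 kg·m².
T = 2π√(3.133/(1.96 × 9.79 × 1.095)) = 2.43 s.

2.43 s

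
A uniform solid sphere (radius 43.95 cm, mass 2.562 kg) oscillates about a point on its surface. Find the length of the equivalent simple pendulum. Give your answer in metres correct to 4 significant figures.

The equivalent simple-pendulum length is L_eq = I/(md), where I is about the pivot and d = 0.43950 m.
I_cm = (2/5)mR² = 0.19795 kg·m², so I = I_cm + md² = 0.19795 + 0.49488 = 0.69283 kg·m².
L_eq = 0.69283/(2.562 × 0.43950) = 0.6153 m.

0.6153 m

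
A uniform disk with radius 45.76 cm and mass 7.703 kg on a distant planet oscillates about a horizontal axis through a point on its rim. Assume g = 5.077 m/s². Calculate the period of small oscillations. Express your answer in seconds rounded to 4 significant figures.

I_cm = ½mr² = 0.80650 kg·m². The pivot is at distance d = 0.4576 m from the centre of mass.
By the parallel-axis theorem, I = I_cm + md² = 0.80650 + 1.6130 = 2.4195 kg·m².
T = 2π√(I/(mgd)) = 2π√(2.4195/(7.703 × 5.077 × 0.4576)) = 2.310 s.

2.310 s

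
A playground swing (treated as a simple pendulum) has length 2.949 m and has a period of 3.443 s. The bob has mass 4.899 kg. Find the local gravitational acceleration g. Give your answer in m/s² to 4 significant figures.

9.821 m/s²

From T = 2π√(L/g), g = 4π²L/T² = 4π² × 2.949/3.4430² = 9.821 m/s².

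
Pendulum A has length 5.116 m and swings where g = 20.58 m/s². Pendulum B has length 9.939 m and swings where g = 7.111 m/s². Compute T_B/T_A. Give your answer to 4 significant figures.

2.371

T = 2π√(L/g), so T_B/T_A = √((L_B/g_B)/(L_A/g_A)) = √((9.939/7.111)/(5.116/20.58)) = 2.371.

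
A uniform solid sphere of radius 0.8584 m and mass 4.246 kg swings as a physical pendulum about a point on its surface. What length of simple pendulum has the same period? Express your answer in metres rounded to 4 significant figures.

1.202 m

The equivalent simple-pendulum length is L_eq = I/(md), where I is about the pivot and d = 0.85840 m.
I_cm = (2/5)mR² = 1.2515 kg·m², so I = I_cm + md² = 1.2515 + 3.1287 = 4.3801 kg·m².
L_eq = 4.3801/(4.246 × 0.85840) = 1.202 m.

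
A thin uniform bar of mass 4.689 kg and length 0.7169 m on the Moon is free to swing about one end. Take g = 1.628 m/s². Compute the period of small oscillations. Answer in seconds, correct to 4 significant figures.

For a physical pendulum T = 2π√(I/(mgd)), with d = 0.35845 m from pivot to centre of mass.
I_cm = mL²/12 = 4.689 × 0.7169²/12 = 0.20082 kg·m²; I = I_cm + md² = 0.20082 + 4.689 × 0.35845² = 0.80330 kg·m².
T = 2π√(0.80330/(4.689 × 1.628 × 0.35845)) = 3.404 s.

3.404 s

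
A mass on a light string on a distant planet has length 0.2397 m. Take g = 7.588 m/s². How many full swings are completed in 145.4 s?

T = 2π√(L/g) = 2π√(0.2397/7.588) = 1.1167 s.
Number of complete oscillations = ⌊145.4/1.1167⌋ = ⌊130.20⌋ = 130.

130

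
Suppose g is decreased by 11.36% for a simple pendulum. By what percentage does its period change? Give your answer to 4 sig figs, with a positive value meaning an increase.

6.215%

T ∝ 1/√g, so T'/T = 1/√(0.88640) = 1.0621.
Percentage change in T = (1.0621 − 1) × 100% = 6.215%.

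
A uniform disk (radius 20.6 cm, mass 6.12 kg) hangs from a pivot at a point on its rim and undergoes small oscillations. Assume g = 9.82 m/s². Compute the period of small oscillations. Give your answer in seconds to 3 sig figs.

I_cm = ½mr² = 0.1299 kg·m². The pivot is at distance d = 0.206 m from the centre of mass.
By the parallel-axis theorem, I = I_cm + md² = 0.1299 + 0.2597 = 0.3896 kg·m².
T = 2π√(I/(mgd)) = 2π√(0.3896/(6.12 × 9.82 × 0.206)) = 1.11 s.

1.11 s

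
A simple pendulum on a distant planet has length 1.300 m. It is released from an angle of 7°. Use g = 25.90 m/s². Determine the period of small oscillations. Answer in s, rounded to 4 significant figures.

1.408 s

T = 2π√(L/g) = 2π√(1.300/25.90) = 2π × 0.22404 = 1.408 s.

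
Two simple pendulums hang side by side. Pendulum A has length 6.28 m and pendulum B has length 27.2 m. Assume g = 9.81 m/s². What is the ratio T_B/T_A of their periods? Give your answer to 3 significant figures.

2.08

T ∝ √L, so T_B/T_A = √(L_B/L_A) = √(27.2/6.28) = 2.08.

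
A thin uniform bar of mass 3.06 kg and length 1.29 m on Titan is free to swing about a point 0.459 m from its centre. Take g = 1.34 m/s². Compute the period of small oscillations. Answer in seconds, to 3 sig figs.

For a physical pendulum T = 2π√(I/(mgd)), with d = 0.4590 m from pivot to centre of mass.
I_cm = mL²/12 = 3.06 × 1.29²/12 = 0.4243 kg·m²; I = I_cm + md² = 0.4243 + 3.06 × 0.4590² = 1.069 kg·m².
T = 2π√(1.069/(3.06 × 1.34 × 0.4590)) = 4.74 s.

4.74 s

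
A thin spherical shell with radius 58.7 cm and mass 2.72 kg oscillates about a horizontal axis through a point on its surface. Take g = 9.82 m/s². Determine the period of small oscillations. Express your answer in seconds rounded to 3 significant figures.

I_cm = (2/3)mr² = 0.6248 kg·m². The pivot is at distance d = 0.587 m from the centre of mass.
By the parallel-axis theorem, I = I_cm + md² = 0.6248 + 0.9372 = 1.562 kg·m².
T = 2π√(I/(mgd)) = 2π√(1.562/(2.72 × 9.82 × 0.587)) = 1.98 s.

1.98 s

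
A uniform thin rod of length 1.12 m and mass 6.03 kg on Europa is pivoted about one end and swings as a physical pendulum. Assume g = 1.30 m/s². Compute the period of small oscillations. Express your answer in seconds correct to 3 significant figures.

For a physical pendulum T = 2π√(I/(mgd)), with d = 0.5600 m from pivot to centre of mass.
I_cm = mL²/12 = 6.03 × 1.12²/12 = 0.6303 kg·m²; I = I_cm + md² = 0.6303 + 6.03 × 0.5600² = 2.521 kg·m².
T = 2π√(2.521/(6.03 × 1.30 × 0.5600)) = 4.76 s.

4.76 s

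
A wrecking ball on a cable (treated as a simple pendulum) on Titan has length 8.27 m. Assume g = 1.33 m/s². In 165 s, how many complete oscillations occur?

10

T = 2π√(L/g) = 2π√(8.27/1.33) = 15.67 s.
Number of complete oscillations = ⌊165/15.67⌋ = ⌊10.53⌋ = 10.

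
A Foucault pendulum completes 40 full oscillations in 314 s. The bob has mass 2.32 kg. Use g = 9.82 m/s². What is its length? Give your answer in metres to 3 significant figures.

T = 314/40 = 7.850 s.
From T = 2π√(L/g), L = gT²/(4π²) = 9.82 × 7.850²/(4π²) = 15.3 m.

15.3 m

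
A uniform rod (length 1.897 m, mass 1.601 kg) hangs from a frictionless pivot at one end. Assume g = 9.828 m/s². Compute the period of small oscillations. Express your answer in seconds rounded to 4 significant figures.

For a physical pendulum T = 2π√(I/(mgd)), with d = 0.94850 m from pivot to centre of mass.
I_cm = mL²/12 = 1.601 × 1.897²/12 = 0.48011 kg·m²; I = I_cm + md² = 0.48011 + 1.601 × 0.94850² = 1.9205 kg·m².
T = 2π√(1.9205/(1.601 × 9.828 × 0.94850)) = 2.254 s.

2.254 s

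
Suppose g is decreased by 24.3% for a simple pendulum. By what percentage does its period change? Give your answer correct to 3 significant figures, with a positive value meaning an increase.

T ∝ 1/√g, so T'/T = 1/√(0.7570) = 1.149.
Percentage change in T = (1.149 − 1) × 100% = 14.9%.

14.9%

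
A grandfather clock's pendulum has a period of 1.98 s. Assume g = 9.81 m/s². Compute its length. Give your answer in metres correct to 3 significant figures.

0.974 m

From T = 2π√(L/g), L = gT²/(4π²) = 9.81 × 1.980²/(4π²) = 0.974 m.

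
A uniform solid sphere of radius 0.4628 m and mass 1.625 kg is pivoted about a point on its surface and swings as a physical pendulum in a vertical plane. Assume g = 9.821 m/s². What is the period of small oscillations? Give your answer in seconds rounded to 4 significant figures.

1.614 s

I_cm = (2/5)mr² = 0.13922 kg·m². The pivot is at distance d = 0.4628 m from the centre of mass.
By the parallel-axis theorem, I = I_cm + md² = 0.13922 + 0.34805 = 0.48727 kg·m².
T = 2π√(I/(mgd)) = 2π√(0.48727/(1.625 × 9.821 × 0.4628)) = 1.614 s.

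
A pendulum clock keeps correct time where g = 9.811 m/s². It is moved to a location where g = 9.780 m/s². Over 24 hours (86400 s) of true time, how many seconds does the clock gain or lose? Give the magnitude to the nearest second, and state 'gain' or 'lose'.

The clock's period scales as T ∝ 1/√g, so T'/T = √(9.811/9.780) = 1.00158.
In 86400 s of true time the clock registers 86400/1.00158 = 86263.4 s, so it loses 137 s.

lose 137 s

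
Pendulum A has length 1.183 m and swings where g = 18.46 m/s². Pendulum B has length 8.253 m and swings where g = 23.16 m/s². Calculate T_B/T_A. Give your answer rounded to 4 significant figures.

T = 2π√(L/g), so T_B/T_A = √((L_B/g_B)/(L_A/g_A)) = √((8.253/23.16)/(1.183/18.46)) = 2.358.

2.358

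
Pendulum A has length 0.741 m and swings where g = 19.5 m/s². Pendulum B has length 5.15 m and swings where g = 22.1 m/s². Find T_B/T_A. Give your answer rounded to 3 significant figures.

T = 2π√(L/g), so T_B/T_A = √((L_B/g_B)/(L_A/g_A)) = √((5.15/22.1)/(0.741/19.5)) = 2.48.

2.48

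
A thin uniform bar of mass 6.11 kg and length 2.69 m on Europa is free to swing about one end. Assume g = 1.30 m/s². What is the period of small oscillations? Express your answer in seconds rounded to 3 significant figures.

For a physical pendulum T = 2π√(I/(mgd)), with d = 1.345 m from pivot to centre of mass.
I_cm = mL²/12 = 6.11 × 2.69²/12 = 3.684 kg·m²; I = I_cm + md² = 3.684 + 6.11 × 1.345² = 14.74 kg·m².
T = 2π√(14.74/(6.11 × 1.30 × 1.345)) = 7.38 s.

7.38 s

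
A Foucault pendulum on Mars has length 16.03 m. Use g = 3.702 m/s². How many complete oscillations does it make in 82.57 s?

T = 2π√(L/g) = 2π√(16.03/3.702) = 13.075 s.
Number of complete oscillations = ⌊82.57/13.075⌋ = ⌊6.3153⌋ = 6.

6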